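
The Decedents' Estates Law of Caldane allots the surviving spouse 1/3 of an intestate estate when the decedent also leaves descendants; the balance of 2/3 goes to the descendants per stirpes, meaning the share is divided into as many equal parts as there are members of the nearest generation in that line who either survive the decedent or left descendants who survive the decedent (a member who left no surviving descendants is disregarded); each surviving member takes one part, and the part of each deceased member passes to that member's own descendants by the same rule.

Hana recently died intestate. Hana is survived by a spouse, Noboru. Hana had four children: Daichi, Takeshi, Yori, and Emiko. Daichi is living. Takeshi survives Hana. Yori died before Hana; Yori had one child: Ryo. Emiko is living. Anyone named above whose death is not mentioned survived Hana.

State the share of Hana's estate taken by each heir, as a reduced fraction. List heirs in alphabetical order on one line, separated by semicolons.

Noboru, as surviving spouse, takes 1/3.
The remaining 2/3 passes to Hana's descendants per stirpes.
The 2/3 is divided into 4 equal shares of 1/6 among Daichi, Takeshi, Yori, Emiko.
Daichi is living and takes 1/6.
Takeshi is living and takes 1/6.
Yori predeceased; the 1/6 allotted to Yori's branch passes to Yori's issue by representation.
Ryo is the sole taker at this level and receives the full 1/6.
Emiko is living and takes 1/6.

Daichi 1/6; Emiko 1/6; Noboru 1/3; Ryo 1/6; Takeshi 1/6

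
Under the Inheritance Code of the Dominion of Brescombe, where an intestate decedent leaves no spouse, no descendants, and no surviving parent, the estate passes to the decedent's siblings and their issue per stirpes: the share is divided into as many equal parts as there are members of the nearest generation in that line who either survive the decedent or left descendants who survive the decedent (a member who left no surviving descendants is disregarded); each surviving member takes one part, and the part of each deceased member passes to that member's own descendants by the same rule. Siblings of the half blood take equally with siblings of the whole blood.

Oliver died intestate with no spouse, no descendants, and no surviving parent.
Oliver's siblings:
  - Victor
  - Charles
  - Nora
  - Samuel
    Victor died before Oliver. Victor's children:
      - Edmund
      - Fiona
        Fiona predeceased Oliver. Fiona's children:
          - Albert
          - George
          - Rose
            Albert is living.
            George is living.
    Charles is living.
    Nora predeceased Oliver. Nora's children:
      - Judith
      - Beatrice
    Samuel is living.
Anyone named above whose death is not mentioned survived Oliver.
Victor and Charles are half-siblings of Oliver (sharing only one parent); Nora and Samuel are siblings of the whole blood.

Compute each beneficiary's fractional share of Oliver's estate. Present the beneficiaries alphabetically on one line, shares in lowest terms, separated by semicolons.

No spouse, descendants, or parent survives, so the estate passes to Oliver's siblings per stirpes.
Half-blood and whole-blood siblings take equally under the stated rule.
The estate is divided into 4 equal shares of 1/4 among Victor, Charles, Nora, Samuel.
Victor predeceased; the 1/4 allotted to Victor's branch passes to Victor's issue by representation.
The 1/4 is divided into 2 equal shares of 1/8 among Edmund, Fiona.
Edmund is living and takes 1/8.
Fiona predeceased; the 1/8 allotted to Fiona's branch passes to Fiona's issue by representation.
The 1/8 is divided into 3 equal shares of 1/24 among Albert, George, Rose.
Albert is living and takes 1/24.
George is living and takes 1/24.
Rose is living and takes 1/24.
Charles is living and takes 1/4.
Nora predeceased; the 1/4 allotted to Nora's branch passes to Nora's issue by representation.
The 1/4 is divided into 2 equal shares of 1/8 among Judith, Beatrice.
Judith is living and takes 1/8.
Beatrice is living and takes 1/8.
Samuel is living and takes 1/4.

Albert 1/24; Beatrice 1/8; Charles 1/4; Edmund 1/8; George 1/24; Judith 1/8; Rose 1/24; Samuel 1/4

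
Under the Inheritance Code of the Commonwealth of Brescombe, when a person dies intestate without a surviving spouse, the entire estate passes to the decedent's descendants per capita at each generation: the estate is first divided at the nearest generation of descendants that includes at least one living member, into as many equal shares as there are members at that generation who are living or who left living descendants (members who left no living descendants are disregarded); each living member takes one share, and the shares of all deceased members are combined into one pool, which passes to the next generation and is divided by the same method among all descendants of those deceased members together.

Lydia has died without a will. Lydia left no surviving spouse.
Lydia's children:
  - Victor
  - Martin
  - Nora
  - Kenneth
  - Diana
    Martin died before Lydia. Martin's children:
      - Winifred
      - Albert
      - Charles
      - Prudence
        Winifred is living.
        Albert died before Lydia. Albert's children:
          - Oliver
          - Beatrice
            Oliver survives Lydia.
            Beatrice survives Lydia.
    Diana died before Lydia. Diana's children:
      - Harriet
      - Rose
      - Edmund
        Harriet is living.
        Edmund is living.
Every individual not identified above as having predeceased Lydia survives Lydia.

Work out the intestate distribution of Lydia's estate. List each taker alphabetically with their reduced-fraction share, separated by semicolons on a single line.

There is no surviving spouse, so the entire estate passes to Lydia's descendants per capita at each generation.
At generation 1 (Victor, Martin, Nora, Kenneth, Diana) there are 5 shares of (1)/5 = 1/5 each.
Living: Victor, Nora, and Kenneth — each takes 1/5.
Deceased: Martin and Diana. Their combined 2/5 is pooled and carried to generation 2.
At generation 2 (Winifred, Albert, Charles, Prudence, Harriet, Rose, Edmund) there are 7 shares of (2/5)/7 = 2/35 each.
Living: Winifred, Charles, Prudence, Harriet, Rose, and Edmund — each takes 2/35.
Deceased: Albert. That 2/35 share is carried to generation 3.
At generation 3 (Oliver, Beatrice) there are 2 shares of (2/35)/2 = 1/35 each.
Living: Oliver and Beatrice — each takes 1/35.

Beatrice 1/35; Charles 2/35; Edmund 2/35; Harriet 2/35; Kenneth 1/5; Nora 1/5; Oliver 1/35; Prudence 2/35; Rose 2/35; Victor 1/5; Winifred 2/35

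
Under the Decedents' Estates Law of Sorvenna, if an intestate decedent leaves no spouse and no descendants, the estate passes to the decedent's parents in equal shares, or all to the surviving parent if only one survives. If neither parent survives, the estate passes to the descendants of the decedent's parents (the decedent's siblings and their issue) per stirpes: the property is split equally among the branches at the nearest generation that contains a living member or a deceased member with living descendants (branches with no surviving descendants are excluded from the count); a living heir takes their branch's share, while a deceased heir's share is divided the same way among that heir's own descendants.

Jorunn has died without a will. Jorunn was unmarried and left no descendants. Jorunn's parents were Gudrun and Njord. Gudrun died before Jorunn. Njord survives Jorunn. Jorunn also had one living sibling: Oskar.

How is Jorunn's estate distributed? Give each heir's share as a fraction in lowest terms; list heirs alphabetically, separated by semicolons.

Njord 1

Only one parent, Njord, survives, so Njord takes the entire estate. The siblings take nothing because a surviving parent has priority.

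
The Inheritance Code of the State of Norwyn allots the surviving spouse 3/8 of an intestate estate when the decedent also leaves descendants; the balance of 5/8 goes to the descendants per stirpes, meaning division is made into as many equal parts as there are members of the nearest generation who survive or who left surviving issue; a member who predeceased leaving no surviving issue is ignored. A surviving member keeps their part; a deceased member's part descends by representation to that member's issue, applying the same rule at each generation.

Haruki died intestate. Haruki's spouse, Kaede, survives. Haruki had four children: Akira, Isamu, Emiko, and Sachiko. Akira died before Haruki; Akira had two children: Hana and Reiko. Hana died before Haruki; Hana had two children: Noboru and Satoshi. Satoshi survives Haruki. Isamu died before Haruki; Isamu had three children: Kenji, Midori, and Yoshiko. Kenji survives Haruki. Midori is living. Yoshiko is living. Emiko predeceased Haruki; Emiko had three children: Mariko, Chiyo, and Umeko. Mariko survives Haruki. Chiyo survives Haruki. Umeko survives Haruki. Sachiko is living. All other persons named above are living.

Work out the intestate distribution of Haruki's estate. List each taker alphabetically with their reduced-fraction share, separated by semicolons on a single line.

Kaede, as surviving spouse, takes 3/8.
The remaining 5/8 passes to Haruki's descendants per stirpes.
The 5/8 is divided into 4 equal shares of 5/32 among Akira, Isamu, Emiko, Sachiko.
Akira predeceased; the 5/32 allotted to Akira's branch passes to Akira's issue by representation.
The 5/32 is divided into 2 equal shares of 5/64 among Hana, Reiko.
Hana predeceased; the 5/64 allotted to Hana's branch passes to Hana's issue by representation.
The 5/64 is divided into 2 equal shares of 5/128 among Noboru, Satoshi.
Noboru is living and takes 5/128.
Satoshi is living and takes 5/128.
Reiko is living and takes 5/64.
Isamu predeceased; the 5/32 allotted to Isamu's branch passes to Isamu's issue by representation.
The 5/32 is divided into 3 equal shares of 5/96 among Kenji, Midori, Yoshiko.
Kenji is living and takes 5/96.
Midori is living and takes 5/96.
Yoshiko is living and takes 5/96.
Emiko predeceased; the 5/32 allotted to Emiko's branch passes to Emiko's issue by representation.
The 5/32 is divided into 3 equal shares of 5/96 among Mariko, Chiyo, Umeko.
Mariko is living and takes 5/96.
Chiyo is living and takes 5/96.
Umeko is living and takes 5/96.
Sachiko is living and takes 5/32.

Chiyo 5/96; Kaede 3/8; Kenji 5/96; Mariko 5/96; Midori 5/96; Noboru 5/128; Reiko 5/64; Sachiko 5/32; Satoshi 5/128; Umeko 5/96; Yoshiko 5/96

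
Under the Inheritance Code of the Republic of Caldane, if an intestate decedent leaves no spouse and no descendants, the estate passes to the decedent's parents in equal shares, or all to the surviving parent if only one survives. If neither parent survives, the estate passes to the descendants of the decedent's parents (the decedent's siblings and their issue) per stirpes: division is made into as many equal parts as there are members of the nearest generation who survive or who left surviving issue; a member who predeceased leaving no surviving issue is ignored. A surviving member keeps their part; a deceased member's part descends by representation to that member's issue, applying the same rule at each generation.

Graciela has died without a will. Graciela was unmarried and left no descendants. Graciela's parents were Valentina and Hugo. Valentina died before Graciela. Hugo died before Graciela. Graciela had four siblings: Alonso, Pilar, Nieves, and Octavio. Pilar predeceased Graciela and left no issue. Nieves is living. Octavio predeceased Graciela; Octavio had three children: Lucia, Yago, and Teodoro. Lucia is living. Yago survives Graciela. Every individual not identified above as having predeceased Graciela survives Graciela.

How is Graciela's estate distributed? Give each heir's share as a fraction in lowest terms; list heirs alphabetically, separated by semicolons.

Alonso 1/3; Lucia 1/9; Nieves 1/3; Teodoro 1/9; Yago 1/9

Neither parent survives and there are no descendants, so the estate passes to Graciela's siblings and their issue per stirpes.
Pilar left no surviving issue, so that branch lapses and is disregarded.
The estate is divided into 3 equal shares of 1/3 among Alonso, Nieves, Octavio.
Alonso is living and takes 1/3.
Nieves is living and takes 1/3.
Octavio predeceased; the 1/3 allotted to Octavio's branch passes to Octavio's issue by representation.
The 1/3 is divided into 3 equal shares of 1/9 among Lucia, Yago, Teodoro.
Lucia is living and takes 1/9.
Yago is living and takes 1/9.
Teodoro is living and takes 1/9.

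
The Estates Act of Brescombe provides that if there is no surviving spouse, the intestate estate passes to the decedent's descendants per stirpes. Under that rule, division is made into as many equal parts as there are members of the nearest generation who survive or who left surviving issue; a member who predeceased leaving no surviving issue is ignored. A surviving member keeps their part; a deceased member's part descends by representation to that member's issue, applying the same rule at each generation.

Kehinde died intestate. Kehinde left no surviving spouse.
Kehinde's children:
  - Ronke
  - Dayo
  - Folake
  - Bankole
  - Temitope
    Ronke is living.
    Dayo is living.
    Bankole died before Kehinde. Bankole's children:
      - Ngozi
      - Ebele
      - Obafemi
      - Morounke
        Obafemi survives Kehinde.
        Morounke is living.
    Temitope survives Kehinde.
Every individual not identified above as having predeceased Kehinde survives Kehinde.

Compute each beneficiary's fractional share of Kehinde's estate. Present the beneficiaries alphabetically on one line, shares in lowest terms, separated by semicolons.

There is no surviving spouse, so the entire estate passes to Kehinde's descendants per stirpes.
The estate is divided into 5 equal shares of 1/5 among Ronke, Dayo, Folake, Bankole, Temitope.
Ronke is living and takes 1/5.
Dayo is living and takes 1/5.
Folake is living and takes 1/5.
Bankole predeceased; the 1/5 allotted to Bankole's branch passes to Bankole's issue by representation.
The 1/5 is divided into 4 equal shares of 1/20 among Ngozi, Ebele, Obafemi, Morounke.
Ngozi is living and takes 1/20.
Ebele is living and takes 1/20.
Obafemi is living and takes 1/20.
Morounke is living and takes 1/20.
Temitope is living and takes 1/5.

Dayo 1/5; Ebele 1/20; Folake 1/5; Morounke 1/20; Ngozi 1/20; Obafemi 1/20; Ronke 1/5; Temitope 1/5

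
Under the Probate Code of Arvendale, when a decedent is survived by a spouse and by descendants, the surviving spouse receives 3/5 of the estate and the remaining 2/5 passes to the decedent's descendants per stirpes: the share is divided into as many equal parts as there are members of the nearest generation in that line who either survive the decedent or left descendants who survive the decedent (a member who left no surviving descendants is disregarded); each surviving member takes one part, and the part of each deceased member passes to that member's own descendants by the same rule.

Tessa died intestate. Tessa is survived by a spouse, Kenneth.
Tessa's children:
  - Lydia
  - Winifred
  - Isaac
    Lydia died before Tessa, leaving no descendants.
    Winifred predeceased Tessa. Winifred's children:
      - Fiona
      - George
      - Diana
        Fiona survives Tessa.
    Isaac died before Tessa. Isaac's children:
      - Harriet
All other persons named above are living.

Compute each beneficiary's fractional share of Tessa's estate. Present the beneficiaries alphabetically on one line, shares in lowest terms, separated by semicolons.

Kenneth, as surviving spouse, takes 3/5.
The remaining 2/5 passes to Tessa's descendants per stirpes.
Lydia left no surviving issue, so that branch lapses and is disregarded.
The 2/5 is divided into 2 equal shares of 1/5 among Winifred, Isaac.
Winifred predeceased; the 1/5 allotted to Winifred's branch passes to Winifred's issue by representation.
The 1/5 is divided into 3 equal shares of 1/15 among Fiona, George, Diana.
Fiona is living and takes 1/15.
George is living and takes 1/15.
Diana is living and takes 1/15.
Isaac predeceased; the 1/5 allotted to Isaac's branch passes to Isaac's issue by representation.
Harriet is the sole taker at this level and receives the full 1/5.

Diana 1/15; Fiona 1/15; George 1/15; Harriet 1/5; Kenneth 3/5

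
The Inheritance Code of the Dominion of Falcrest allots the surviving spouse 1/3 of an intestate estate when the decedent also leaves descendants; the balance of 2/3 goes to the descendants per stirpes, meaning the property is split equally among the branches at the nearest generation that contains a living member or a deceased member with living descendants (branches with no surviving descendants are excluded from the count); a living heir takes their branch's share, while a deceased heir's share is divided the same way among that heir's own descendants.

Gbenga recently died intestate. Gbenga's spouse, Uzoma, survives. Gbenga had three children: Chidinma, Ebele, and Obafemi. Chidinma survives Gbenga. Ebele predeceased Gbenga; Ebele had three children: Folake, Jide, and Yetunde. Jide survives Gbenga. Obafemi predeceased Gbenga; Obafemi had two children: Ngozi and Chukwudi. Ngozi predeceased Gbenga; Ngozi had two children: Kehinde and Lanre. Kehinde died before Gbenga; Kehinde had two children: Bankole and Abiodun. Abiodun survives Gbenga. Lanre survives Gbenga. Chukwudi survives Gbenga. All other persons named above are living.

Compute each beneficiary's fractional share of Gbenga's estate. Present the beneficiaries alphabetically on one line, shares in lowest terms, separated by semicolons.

Uzoma, as surviving spouse, takes 1/3.
The remaining 2/3 passes to Gbenga's descendants per stirpes.
The 2/3 is divided into 3 equal shares of 2/9 among Chidinma, Ebele, Obafemi.
Chidinma is living and takes 2/9.
Ebele predeceased; the 2/9 allotted to Ebele's branch passes to Ebele's issue by representation.
The 2/9 is divided into 3 equal shares of 2/27 among Folake, Jide, Yetunde.
Folake is living and takes 2/27.
Jide is living and takes 2/27.
Yetunde is living and takes 2/27.
Obafemi predeceased; the 2/9 allotted to Obafemi's branch passes to Obafemi's issue by representation.
The 2/9 is divided into 2 equal shares of 1/9 among Ngozi, Chukwudi.
Ngozi predeceased; the 1/9 allotted to Ngozi's branch passes to Ngozi's issue by representation.
The 1/9 is divided into 2 equal shares of 1/18 among Kehinde, Lanre.
Kehinde predeceased; the 1/18 allotted to Kehinde's branch passes to Kehinde's issue by representation.
The 1/18 is divided into 2 equal shares of 1/36 among Bankole, Abiodun.
Bankole is living and takes 1/36.
Abiodun is living and takes 1/36.
Lanre is living and takes 1/18.
Chukwudi is living and takes 1/9.

Abiodun 1/36; Bankole 1/36; Chidinma 2/9; Chukwudi 1/9; Folake 2/27; Jide 2/27; Lanre 1/18; Uzoma 1/3; Yetunde 2/27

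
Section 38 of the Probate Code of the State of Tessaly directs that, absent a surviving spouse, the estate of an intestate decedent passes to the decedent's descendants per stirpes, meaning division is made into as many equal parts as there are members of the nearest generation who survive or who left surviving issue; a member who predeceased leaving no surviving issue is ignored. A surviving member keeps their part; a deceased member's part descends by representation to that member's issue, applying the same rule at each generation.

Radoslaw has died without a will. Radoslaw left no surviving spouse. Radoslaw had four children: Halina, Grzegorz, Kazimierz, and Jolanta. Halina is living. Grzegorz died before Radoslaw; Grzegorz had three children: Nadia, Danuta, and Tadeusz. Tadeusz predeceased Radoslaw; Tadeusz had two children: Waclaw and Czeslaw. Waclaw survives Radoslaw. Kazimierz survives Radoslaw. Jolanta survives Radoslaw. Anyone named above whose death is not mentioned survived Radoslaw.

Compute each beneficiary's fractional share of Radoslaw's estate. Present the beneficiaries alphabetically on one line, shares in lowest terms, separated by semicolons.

There is no surviving spouse, so the entire estate passes to Radoslaw's descendants per stirpes.
The estate is divided into 4 equal shares of 1/4 among Halina, Grzegorz, Kazimierz, Jolanta.
Halina is living and takes 1/4.
Grzegorz predeceased; the 1/4 allotted to Grzegorz's branch passes to Grzegorz's issue by representation.
The 1/4 is divided into 3 equal shares of 1/12 among Nadia, Danuta, Tadeusz.
Nadia is living and takes 1/12.
Danuta is living and takes 1/12.
Tadeusz predeceased; the 1/12 allotted to Tadeusz's branch passes to Tadeusz's issue by representation.
The 1/12 is divided into 2 equal shares of 1/24 among Waclaw, Czeslaw.
Waclaw is living and takes 1/24.
Czeslaw is living and takes 1/24.
Kazimierz is living and takes 1/4.
Jolanta is living and takes 1/4.

Czeslaw 1/24; Danuta 1/12; Halina 1/4; Jolanta 1/4; Kazimierz 1/4; Nadia 1/12; Waclaw 1/24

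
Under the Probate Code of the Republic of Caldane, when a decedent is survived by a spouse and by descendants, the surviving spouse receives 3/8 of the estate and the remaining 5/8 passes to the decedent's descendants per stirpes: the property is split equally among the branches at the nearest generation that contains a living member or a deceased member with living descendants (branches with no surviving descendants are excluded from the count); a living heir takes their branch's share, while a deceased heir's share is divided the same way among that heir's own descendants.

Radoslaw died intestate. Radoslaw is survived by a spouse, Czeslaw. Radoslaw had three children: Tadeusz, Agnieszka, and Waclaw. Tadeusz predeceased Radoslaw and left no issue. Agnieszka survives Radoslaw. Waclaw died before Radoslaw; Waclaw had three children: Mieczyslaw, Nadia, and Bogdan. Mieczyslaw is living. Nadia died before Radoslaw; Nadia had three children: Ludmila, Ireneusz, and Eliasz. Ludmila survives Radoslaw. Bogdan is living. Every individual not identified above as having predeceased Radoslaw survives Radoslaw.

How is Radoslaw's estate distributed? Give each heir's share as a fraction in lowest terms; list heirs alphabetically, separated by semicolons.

Agnieszka 5/16; Bogdan 5/48; Czeslaw 3/8; Eliasz 5/144; Ireneusz 5/144; Ludmila 5/144; Mieczyslaw 5/48

Czeslaw, as surviving spouse, takes 3/8.
The remaining 5/8 passes to Radoslaw's descendants per stirpes.
Tadeusz left no surviving issue, so that branch lapses and is disregarded.
The 5/8 is divided into 2 equal shares of 5/16 among Agnieszka, Waclaw.
Agnieszka is living and takes 5/16.
Waclaw predeceased; the 5/16 allotted to Waclaw's branch passes to Waclaw's issue by representation.
The 5/16 is divided into 3 equal shares of 5/48 among Mieczyslaw, Nadia, Bogdan.
Mieczyslaw is living and takes 5/48.
Nadia predeceased; the 5/48 allotted to Nadia's branch passes to Nadia's issue by representation.
The 5/48 is divided into 3 equal shares of 5/144 among Ludmila, Ireneusz, Eliasz.
Ludmila is living and takes 5/144.
Ireneusz is living and takes 5/144.
Eliasz is living and takes 5/144.
Bogdan is living and takes 5/48.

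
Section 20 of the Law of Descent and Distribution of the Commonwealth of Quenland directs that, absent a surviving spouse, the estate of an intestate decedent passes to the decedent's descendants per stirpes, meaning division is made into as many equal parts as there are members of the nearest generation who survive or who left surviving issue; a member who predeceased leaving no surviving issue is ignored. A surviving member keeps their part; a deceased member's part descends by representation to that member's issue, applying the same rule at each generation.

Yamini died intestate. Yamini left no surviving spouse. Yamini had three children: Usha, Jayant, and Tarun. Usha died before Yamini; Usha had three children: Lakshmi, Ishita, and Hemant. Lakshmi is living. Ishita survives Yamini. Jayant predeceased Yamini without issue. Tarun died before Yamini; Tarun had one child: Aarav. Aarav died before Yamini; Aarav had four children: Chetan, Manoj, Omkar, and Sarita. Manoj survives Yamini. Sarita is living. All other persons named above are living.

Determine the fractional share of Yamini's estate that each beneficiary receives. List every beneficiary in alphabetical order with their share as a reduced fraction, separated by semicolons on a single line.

Chetan 1/8; Hemant 1/6; Ishita 1/6; Lakshmi 1/6; Manoj 1/8; Omkar 1/8; Sarita 1/8

There is no surviving spouse, so the entire estate passes to Yamini's descendants per stirpes.
Jayant left no surviving issue, so that branch lapses and is disregarded.
The estate is divided into 2 equal shares of 1/2 among Usha, Tarun.
Usha predeceased; the 1/2 allotted to Usha's branch passes to Usha's issue by representation.
The 1/2 is divided into 3 equal shares of 1/6 among Lakshmi, Ishita, Hemant.
Lakshmi is living and takes 1/6.
Ishita is living and takes 1/6.
Hemant is living and takes 1/6.
Tarun predeceased; the 1/2 allotted to Tarun's branch passes to Tarun's issue by representation.
Aarav's line is the sole branch at this level, so the full 1/2 passes to Aarav's issue by representation.
The 1/2 is divided into 4 equal shares of 1/8 among Chetan, Manoj, Omkar, Sarita.
Chetan is living and takes 1/8.
Manoj is living and takes 1/8.
Omkar is living and takes 1/8.
Sarita is living and takes 1/8.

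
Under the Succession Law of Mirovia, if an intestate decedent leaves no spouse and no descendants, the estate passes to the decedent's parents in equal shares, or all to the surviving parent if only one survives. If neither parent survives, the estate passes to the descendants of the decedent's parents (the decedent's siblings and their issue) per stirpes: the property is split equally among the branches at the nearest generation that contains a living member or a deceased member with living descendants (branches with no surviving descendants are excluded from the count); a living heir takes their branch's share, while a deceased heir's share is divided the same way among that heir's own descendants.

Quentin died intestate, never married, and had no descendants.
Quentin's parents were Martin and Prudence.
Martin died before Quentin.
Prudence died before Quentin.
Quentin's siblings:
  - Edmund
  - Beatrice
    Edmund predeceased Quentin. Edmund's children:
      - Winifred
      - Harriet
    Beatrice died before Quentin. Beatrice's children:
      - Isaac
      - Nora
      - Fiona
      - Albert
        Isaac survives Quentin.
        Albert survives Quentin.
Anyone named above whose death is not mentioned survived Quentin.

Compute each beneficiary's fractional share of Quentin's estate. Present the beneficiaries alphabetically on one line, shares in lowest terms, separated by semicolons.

Neither parent survives and there are no descendants, so the estate passes to Quentin's siblings and their issue per stirpes.
The estate is divided into 2 equal shares of 1/2 among Edmund, Beatrice.
Edmund predeceased; the 1/2 allotted to Edmund's branch passes to Edmund's issue by representation.
The 1/2 is divided into 2 equal shares of 1/4 among Winifred, Harriet.
Winifred is living and takes 1/4.
Harriet is living and takes 1/4.
Beatrice predeceased; the 1/2 allotted to Beatrice's branch passes to Beatrice's issue by representation.
The 1/2 is divided into 4 equal shares of 1/8 among Isaac, Nora, Fiona, Albert.
Isaac is living and takes 1/8.
Nora is living and takes 1/8.
Fiona is living and takes 1/8.
Albert is living and takes 1/8.

Albert 1/8; Fiona 1/8; Harriet 1/4; Isaac 1/8; Nora 1/8; Winifred 1/4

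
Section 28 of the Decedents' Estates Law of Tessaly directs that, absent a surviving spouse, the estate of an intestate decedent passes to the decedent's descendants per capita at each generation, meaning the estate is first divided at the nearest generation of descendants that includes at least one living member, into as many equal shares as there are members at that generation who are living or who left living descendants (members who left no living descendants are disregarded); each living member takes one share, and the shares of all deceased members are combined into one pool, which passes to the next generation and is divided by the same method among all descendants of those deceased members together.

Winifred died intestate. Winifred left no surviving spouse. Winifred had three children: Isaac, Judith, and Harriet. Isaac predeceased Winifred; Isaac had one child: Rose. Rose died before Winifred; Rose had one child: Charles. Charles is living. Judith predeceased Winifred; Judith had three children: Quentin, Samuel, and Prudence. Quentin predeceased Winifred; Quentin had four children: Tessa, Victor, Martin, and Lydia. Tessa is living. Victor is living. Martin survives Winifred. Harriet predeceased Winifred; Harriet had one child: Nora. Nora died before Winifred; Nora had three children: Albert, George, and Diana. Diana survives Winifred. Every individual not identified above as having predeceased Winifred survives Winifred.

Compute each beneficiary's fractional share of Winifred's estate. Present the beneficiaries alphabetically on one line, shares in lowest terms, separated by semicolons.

Albert 3/40; Charles 3/40; Diana 3/40; George 3/40; Lydia 3/40; Martin 3/40; Prudence 1/5; Samuel 1/5; Tessa 3/40; Victor 3/40

There is no surviving spouse, so the entire estate passes to Winifred's descendants per capita at each generation.
No one at generation 1 (Isaac, Judith, Harriet) is living; moving to the next generation.
At generation 2 (Rose, Quentin, Samuel, Prudence, Nora) there are 5 shares of (1)/5 = 1/5 each.
Living: Samuel and Prudence — each takes 1/5.
Deceased: Rose, Quentin, and Nora. Their combined 3/5 is pooled and carried to generation 3.
At generation 3 (Charles, Tessa, Victor, Martin, Lydia, Albert, George, Diana) there are 8 shares of (3/5)/8 = 3/40 each.
Living: Charles, Tessa, Victor, Martin, Lydia, Albert, George, and Diana — each takes 3/40.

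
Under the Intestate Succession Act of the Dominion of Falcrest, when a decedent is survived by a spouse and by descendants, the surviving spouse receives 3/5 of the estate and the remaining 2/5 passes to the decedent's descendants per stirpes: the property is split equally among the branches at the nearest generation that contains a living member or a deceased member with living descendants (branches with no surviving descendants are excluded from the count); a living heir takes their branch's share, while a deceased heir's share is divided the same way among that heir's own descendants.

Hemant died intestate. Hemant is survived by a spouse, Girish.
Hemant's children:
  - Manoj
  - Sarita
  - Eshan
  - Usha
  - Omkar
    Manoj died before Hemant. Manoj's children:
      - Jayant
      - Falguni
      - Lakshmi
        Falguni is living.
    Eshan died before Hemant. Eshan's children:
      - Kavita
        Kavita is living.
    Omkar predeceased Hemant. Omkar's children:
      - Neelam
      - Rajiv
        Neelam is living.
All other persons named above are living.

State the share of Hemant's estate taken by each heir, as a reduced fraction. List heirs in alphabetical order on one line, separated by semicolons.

Falguni 2/75; Girish 3/5; Jayant 2/75; Kavita 2/25; Lakshmi 2/75; Neelam 1/25; Rajiv 1/25; Sarita 2/25; Usha 2/25

Girish, as surviving spouse, takes 3/5.
The remaining 2/5 passes to Hemant's descendants per stirpes.
The 2/5 is divided into 5 equal shares of 2/25 among Manoj, Sarita, Eshan, Usha, Omkar.
Manoj predeceased; the 2/25 allotted to Manoj's branch passes to Manoj's issue by representation.
The 2/25 is divided into 3 equal shares of 2/75 among Jayant, Falguni, Lakshmi.
Jayant is living and takes 2/75.
Falguni is living and takes 2/75.
Lakshmi is living and takes 2/75.
Sarita is living and takes 2/25.
Eshan predeceased; the 2/25 allotted to Eshan's branch passes to Eshan's issue by representation.
Kavita is the sole taker at this level and receives the full 2/25.
Usha is living and takes 2/25.
Omkar predeceased; the 2/25 allotted to Omkar's branch passes to Omkar's issue by representation.
The 2/25 is divided into 2 equal shares of 1/25 among Neelam, Rajiv.
Neelam is living and takes 1/25.
Rajiv is living and takes 1/25.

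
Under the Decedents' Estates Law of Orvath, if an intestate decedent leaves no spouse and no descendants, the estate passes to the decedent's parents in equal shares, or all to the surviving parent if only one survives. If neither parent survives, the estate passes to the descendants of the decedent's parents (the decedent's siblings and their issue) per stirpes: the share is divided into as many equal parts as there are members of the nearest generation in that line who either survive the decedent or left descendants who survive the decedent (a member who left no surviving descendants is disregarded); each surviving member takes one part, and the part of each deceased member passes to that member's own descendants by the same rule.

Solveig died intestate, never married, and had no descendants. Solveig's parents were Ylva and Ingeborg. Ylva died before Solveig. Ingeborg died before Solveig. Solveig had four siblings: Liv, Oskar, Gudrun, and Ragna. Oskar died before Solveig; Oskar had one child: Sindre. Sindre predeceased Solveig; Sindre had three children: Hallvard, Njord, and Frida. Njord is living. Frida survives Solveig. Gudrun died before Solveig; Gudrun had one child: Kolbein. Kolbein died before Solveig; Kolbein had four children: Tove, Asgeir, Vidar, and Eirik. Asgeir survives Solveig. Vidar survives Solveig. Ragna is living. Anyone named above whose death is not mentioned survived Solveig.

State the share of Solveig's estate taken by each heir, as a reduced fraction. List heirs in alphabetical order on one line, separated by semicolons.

Neither parent survives and there are no descendants, so the estate passes to Solveig's siblings and their issue per stirpes.
The estate is divided into 4 equal shares of 1/4 among Liv, Oskar, Gudrun, Ragna.
Liv is living and takes 1/4.
Oskar predeceased; the 1/4 allotted to Oskar's branch passes to Oskar's issue by representation.
Sindre's line is the sole branch at this level, so the full 1/4 passes to Sindre's issue by representation.
The 1/4 is divided into 3 equal shares of 1/12 among Hallvard, Njord, Frida.
Hallvard is living and takes 1/12.
Njord is living and takes 1/12.
Frida is living and takes 1/12.
Gudrun predeceased; the 1/4 allotted to Gudrun's branch passes to Gudrun's issue by representation.
Kolbein's line is the sole branch at this level, so the full 1/4 passes to Kolbein's issue by representation.
The 1/4 is divided into 4 equal shares of 1/16 among Tove, Asgeir, Vidar, Eirik.
Tove is living and takes 1/16.
Asgeir is living and takes 1/16.
Vidar is living and takes 1/16.
Eirik is living and takes 1/16.
Ragna is living and takes 1/4.

Asgeir 1/16; Eirik 1/16; Frida 1/12; Hallvard 1/12; Liv 1/4; Njord 1/12; Ragna 1/4; Tove 1/16; Vidar 1/16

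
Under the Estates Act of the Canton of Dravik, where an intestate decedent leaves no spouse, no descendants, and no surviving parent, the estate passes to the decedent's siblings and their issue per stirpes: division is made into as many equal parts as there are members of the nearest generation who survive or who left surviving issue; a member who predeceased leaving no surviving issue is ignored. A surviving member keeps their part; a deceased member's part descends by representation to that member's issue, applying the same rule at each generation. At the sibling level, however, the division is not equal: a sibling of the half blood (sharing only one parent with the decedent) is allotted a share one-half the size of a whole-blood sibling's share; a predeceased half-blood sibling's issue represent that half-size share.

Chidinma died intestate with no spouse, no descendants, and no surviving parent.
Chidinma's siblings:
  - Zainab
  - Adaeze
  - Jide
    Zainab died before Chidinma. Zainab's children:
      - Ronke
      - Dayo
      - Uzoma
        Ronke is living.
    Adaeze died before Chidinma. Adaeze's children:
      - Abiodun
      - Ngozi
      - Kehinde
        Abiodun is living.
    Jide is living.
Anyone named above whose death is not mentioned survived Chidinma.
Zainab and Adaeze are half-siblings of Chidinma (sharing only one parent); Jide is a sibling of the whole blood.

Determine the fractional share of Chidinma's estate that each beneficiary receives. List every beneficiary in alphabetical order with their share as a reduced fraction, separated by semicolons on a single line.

No spouse, descendants, or parent survives, so the estate passes to Chidinma's siblings per stirpes.
Half-blood siblings count for one-half the weight of whole-blood siblings at the initial division.
Dividing 1 in proportion to weights (total weight 2): Zainab (weight 1/2) → 1/4; Adaeze (weight 1/2) → 1/4; Jide (weight 1) → 1/2.
Zainab predeceased; the 1/4 allotted to Zainab's branch passes to Zainab's issue by representation.
The 1/4 is divided into 3 equal shares of 1/12 among Ronke, Dayo, Uzoma.
Ronke is living and takes 1/12.
Dayo is living and takes 1/12.
Uzoma is living and takes 1/12.
Adaeze predeceased; the 1/4 allotted to Adaeze's branch passes to Adaeze's issue by representation.
The 1/4 is divided into 3 equal shares of 1/12 among Abiodun, Ngozi, Kehinde.
Abiodun is living and takes 1/12.
Ngozi is living and takes 1/12.
Kehinde is living and takes 1/12.
Jide is living and takes 1/2.

Abiodun 1/12; Dayo 1/12; Jide 1/2; Kehinde 1/12; Ngozi 1/12; Ronke 1/12; Uzoma 1/12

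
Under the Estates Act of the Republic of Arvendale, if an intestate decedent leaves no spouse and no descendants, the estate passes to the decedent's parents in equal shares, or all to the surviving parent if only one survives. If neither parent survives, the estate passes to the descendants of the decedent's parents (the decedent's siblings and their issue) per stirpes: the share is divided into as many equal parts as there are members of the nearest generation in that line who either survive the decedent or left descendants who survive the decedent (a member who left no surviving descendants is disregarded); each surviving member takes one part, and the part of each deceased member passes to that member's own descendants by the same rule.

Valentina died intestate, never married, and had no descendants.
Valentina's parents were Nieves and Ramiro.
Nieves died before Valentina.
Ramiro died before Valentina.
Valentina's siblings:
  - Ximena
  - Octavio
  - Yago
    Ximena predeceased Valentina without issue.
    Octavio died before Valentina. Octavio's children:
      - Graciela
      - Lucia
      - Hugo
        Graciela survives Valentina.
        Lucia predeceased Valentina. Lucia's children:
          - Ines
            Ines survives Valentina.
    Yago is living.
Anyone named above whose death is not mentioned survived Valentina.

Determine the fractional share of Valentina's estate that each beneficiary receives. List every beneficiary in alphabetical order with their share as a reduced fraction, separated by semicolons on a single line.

Graciela 1/6; Hugo 1/6; Ines 1/6; Yago 1/2

Neither parent survives and there are no descendants, so the estate passes to Valentina's siblings and their issue per stirpes.
Ximena left no surviving issue, so that branch lapses and is disregarded.
The estate is divided into 2 equal shares of 1/2 among Octavio, Yago.
Octavio predeceased; the 1/2 allotted to Octavio's branch passes to Octavio's issue by representation.
The 1/2 is divided into 3 equal shares of 1/6 among Graciela, Lucia, Hugo.
Graciela is living and takes 1/6.
Lucia predeceased; the 1/6 allotted to Lucia's branch passes to Lucia's issue by representation.
Ines is the sole taker at this level and receives the full 1/6.
Hugo is living and takes 1/6.
Yago is living and takes 1/2.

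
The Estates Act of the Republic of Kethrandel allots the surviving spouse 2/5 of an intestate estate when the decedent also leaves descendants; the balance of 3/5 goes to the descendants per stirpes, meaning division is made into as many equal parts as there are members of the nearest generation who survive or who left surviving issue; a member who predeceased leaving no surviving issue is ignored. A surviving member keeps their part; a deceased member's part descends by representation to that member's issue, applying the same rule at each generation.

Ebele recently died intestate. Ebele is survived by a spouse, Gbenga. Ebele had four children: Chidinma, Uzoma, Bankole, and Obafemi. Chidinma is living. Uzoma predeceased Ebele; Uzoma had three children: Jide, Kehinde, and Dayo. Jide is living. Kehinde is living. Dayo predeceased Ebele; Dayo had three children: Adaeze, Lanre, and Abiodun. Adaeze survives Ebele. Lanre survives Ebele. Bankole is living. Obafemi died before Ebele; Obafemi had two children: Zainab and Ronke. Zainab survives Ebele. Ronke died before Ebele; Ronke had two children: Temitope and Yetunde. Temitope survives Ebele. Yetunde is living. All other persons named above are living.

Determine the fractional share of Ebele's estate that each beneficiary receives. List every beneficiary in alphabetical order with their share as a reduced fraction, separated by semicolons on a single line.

Abiodun 1/60; Adaeze 1/60; Bankole 3/20; Chidinma 3/20; Gbenga 2/5; Jide 1/20; Kehinde 1/20; Lanre 1/60; Temitope 3/80; Yetunde 3/80; Zainab 3/40

Gbenga, as surviving spouse, takes 2/5.
The remaining 3/5 passes to Ebele's descendants per stirpes.
The 3/5 is divided into 4 equal shares of 3/20 among Chidinma, Uzoma, Bankole, Obafemi.
Chidinma is living and takes 3/20.
Uzoma predeceased; the 3/20 allotted to Uzoma's branch passes to Uzoma's issue by representation.
The 3/20 is divided into 3 equal shares of 1/20 among Jide, Kehinde, Dayo.
Jide is living and takes 1/20.
Kehinde is living and takes 1/20.
Dayo predeceased; the 1/20 allotted to Dayo's branch passes to Dayo's issue by representation.
The 1/20 is divided into 3 equal shares of 1/60 among Adaeze, Lanre, Abiodun.
Adaeze is living and takes 1/60.
Lanre is living and takes 1/60.
Abiodun is living and takes 1/60.
Bankole is living and takes 3/20.
Obafemi predeceased; the 3/20 allotted to Obafemi's branch passes to Obafemi's issue by representation.
The 3/20 is divided into 2 equal shares of 3/40 among Zainab, Ronke.
Zainab is living and takes 3/40.
Ronke predeceased; the 3/40 allotted to Ronke's branch passes to Ronke's issue by representation.
The 3/40 is divided into 2 equal shares of 3/80 among Temitope, Yetunde.
Temitope is living and takes 3/80.
Yetunde is living and takes 3/80.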